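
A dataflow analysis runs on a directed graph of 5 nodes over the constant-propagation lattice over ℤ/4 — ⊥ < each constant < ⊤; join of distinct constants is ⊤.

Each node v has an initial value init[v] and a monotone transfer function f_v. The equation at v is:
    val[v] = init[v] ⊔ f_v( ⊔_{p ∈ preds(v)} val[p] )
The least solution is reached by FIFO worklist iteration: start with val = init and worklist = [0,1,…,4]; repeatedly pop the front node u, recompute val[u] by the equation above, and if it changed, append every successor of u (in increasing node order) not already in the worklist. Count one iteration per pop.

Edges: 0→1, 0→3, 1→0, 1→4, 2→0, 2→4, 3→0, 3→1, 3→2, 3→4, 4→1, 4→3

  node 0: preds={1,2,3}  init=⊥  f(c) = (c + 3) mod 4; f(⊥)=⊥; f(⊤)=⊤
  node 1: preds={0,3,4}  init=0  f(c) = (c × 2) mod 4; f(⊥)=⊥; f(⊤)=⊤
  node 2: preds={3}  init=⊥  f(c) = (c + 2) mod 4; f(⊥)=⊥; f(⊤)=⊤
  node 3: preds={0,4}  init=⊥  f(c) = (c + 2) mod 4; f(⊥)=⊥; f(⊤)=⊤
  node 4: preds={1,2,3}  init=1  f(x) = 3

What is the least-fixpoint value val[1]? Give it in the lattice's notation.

Iteration log — 11 steps:
  step 1. node 0  ⊔preds=0  new=3  old=⊥  +wl: 
  step 2. node 1  ⊔preds=⊤  new=⊤  old=0  +wl: 0
  step 3. node 2  ⊔preds=⊥  new=⊥  stable
  step 4. node 3  ⊔preds=⊤  new=⊤  old=⊥  +wl: 1,2
  step 5. node 4  ⊔preds=⊤  new=⊤  old=1  +wl: 3
  step 6. node 0  ⊔preds=⊤  new=⊤  old=3  +wl: 
  step 7. node 1  ⊔preds=⊤  new=⊤  stable
  step 8. node 2  ⊔preds=⊤  new=⊤  old=⊥  +wl: 0,4
  step 9. node 3  ⊔preds=⊤  new=⊤  stable
  step 10. node 0  ⊔preds=⊤  new=⊤  stable
  step 11. node 4  ⊔preds=⊤  new=⊤  stable

Least fixpoint reached:
  node 0: ⊤
  node 1: ⊤
  node 2: ⊤
  node 3: ⊤
  node 4: ⊤

⊤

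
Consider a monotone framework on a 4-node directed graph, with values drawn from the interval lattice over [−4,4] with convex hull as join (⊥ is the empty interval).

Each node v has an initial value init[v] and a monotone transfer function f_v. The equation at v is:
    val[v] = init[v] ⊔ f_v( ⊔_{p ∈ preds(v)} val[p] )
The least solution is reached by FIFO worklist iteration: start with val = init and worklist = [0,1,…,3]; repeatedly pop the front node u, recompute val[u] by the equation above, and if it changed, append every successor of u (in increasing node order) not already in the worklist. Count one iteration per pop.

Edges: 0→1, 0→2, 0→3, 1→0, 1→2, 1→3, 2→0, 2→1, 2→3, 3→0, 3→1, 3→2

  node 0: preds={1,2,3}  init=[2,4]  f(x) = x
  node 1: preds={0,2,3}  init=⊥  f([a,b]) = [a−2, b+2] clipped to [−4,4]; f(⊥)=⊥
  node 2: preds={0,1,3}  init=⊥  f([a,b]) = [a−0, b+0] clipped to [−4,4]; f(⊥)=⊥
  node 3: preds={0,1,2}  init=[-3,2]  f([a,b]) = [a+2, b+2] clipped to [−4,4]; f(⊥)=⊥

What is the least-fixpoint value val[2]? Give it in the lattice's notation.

[-4,4]

Trace (8 dequeues):
  [1] u=0 | in [-3,2] | out [-3,4] | prev [2,4] | push {}
  [2] u=1 | in [-3,4] | out [-4,4] | prev ⊥ | push {0}
  [3] u=2 | in [-4,4] | out [-4,4] | prev ⊥ | push {1}
  [4] u=3 | in [-4,4] | out [-3,4] | prev [-3,2] | push {2}
  [5] u=0 | in [-4,4] | out [-4,4] | prev [-3,4] | push {3}
  [6] u=1 | in [-4,4] | out [-4,4] | ==
  [7] u=2 | in [-4,4] | out [-4,4] | ==
  [8] u=3 | in [-4,4] | out [-3,4] | ==

Converged values:
  [0] [-4,4]
  [1] [-4,4]
  [2] [-4,4]
  [3] [-3,4]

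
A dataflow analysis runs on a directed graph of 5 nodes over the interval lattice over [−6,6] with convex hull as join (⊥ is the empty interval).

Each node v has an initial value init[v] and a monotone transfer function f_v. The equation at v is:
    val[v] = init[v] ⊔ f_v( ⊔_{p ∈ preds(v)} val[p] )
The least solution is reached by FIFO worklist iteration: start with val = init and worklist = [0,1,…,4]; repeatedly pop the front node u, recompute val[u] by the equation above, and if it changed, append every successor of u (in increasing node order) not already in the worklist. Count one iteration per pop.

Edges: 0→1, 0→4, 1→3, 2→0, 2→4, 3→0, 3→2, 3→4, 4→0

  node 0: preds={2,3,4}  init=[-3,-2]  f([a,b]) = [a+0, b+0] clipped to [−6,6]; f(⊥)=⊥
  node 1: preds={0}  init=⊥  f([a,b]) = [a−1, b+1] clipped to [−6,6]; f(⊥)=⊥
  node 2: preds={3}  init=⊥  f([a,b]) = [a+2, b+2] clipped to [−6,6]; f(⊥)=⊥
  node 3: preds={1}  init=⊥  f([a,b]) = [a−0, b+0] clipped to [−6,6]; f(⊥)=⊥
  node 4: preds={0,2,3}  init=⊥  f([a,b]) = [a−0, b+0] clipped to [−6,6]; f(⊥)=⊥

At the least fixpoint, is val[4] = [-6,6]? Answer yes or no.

yes

Iteration log — 42 steps:
  step 1. node 0  ⊔preds=⊥  new=[-3,-2]  stable
  step 2. node 1  ⊔preds=[-3,-2]  new=[-4,-1]  old=⊥  +wl: 
  step 3. node 2  ⊔preds=⊥  new=⊥  stable
  step 4. node 3  ⊔preds=[-4,-1]  new=[-4,-1]  old=⊥  +wl: 0,2
  step 5. node 4  ⊔preds=[-4,-1]  new=[-4,-1]  old=⊥  +wl: 
  step 6. node 0  ⊔preds=[-4,-1]  new=[-4,-1]  old=[-3,-2]  +wl: 1,4
  step 7. node 2  ⊔preds=[-4,-1]  new=[-2,1]  old=⊥  +wl: 0
  step 8. node 1  ⊔preds=[-4,-1]  new=[-5,0]  old=[-4,-1]  +wl: 3
  step 9. node 4  ⊔preds=[-4,1]  new=[-4,1]  old=[-4,-1]  +wl: 
  step 10. node 0  ⊔preds=[-4,1]  new=[-4,1]  old=[-4,-1]  +wl: 1,4
  step 11. node 3  ⊔preds=[-5,0]  new=[-5,0]  old=[-4,-1]  +wl: 0,2
  step 12. node 1  ⊔preds=[-4,1]  new=[-5,2]  old=[-5,0]  +wl: 3
  step 13. node 4  ⊔preds=[-5,1]  new=[-5,1]  old=[-4,1]  +wl: 
  step 14. node 0  ⊔preds=[-5,1]  new=[-5,1]  old=[-4,1]  +wl: 1,4
  step 15. node 2  ⊔preds=[-5,0]  new=[-3,2]  old=[-2,1]  +wl: 0
  step 16. node 3  ⊔preds=[-5,2]  new=[-5,2]  old=[-5,0]  +wl: 2
  step 17. node 1  ⊔preds=[-5,1]  new=[-6,2]  old=[-5,2]  +wl: 3
  step 18. node 4  ⊔preds=[-5,2]  new=[-5,2]  old=[-5,1]  +wl: 
  step 19. node 0  ⊔preds=[-5,2]  new=[-5,2]  old=[-5,1]  +wl: 1,4
  step 20. node 2  ⊔preds=[-5,2]  new=[-3,4]  old=[-3,2]  +wl: 0
  step 21. node 3  ⊔preds=[-6,2]  new=[-6,2]  old=[-5,2]  +wl: 2
  step 22. node 1  ⊔preds=[-5,2]  new=[-6,3]  old=[-6,2]  +wl: 3
  step 23. node 4  ⊔preds=[-6,4]  new=[-6,4]  old=[-5,2]  +wl: 
  step 24. node 0  ⊔preds=[-6,4]  new=[-6,4]  old=[-5,2]  +wl: 1,4
  step 25. node 2  ⊔preds=[-6,2]  new=[-4,4]  old=[-3,4]  +wl: 0
  step 26. node 3  ⊔preds=[-6,3]  new=[-6,3]  old=[-6,2]  +wl: 2
  step 27. node 1  ⊔preds=[-6,4]  new=[-6,5]  old=[-6,3]  +wl: 3
  step 28. node 4  ⊔preds=[-6,4]  new=[-6,4]  stable
  step 29. node 0  ⊔preds=[-6,4]  new=[-6,4]  stable
  step 30. node 2  ⊔preds=[-6,3]  new=[-4,5]  old=[-4,4]  +wl: 0,4
  step 31. node 3  ⊔preds=[-6,5]  new=[-6,5]  old=[-6,3]  +wl: 2
  step 32. node 0  ⊔preds=[-6,5]  new=[-6,5]  old=[-6,4]  +wl: 1
  step 33. node 4  ⊔preds=[-6,5]  new=[-6,5]  old=[-6,4]  +wl: 0
  step 34. node 2  ⊔preds=[-6,5]  new=[-4,6]  old=[-4,5]  +wl: 4
  step 35. node 1  ⊔preds=[-6,5]  new=[-6,6]  old=[-6,5]  +wl: 3
  step 36. node 0  ⊔preds=[-6,6]  new=[-6,6]  old=[-6,5]  +wl: 1
  step 37. node 4  ⊔preds=[-6,6]  new=[-6,6]  old=[-6,5]  +wl: 0
  step 38. node 3  ⊔preds=[-6,6]  new=[-6,6]  old=[-6,5]  +wl: 2,4
  step 39. node 1  ⊔preds=[-6,6]  new=[-6,6]  stable
  step 40. node 0  ⊔preds=[-6,6]  new=[-6,6]  stable
  step 41. node 2  ⊔preds=[-6,6]  new=[-4,6]  stable
  step 42. node 4  ⊔preds=[-6,6]  new=[-6,6]  stable

Least fixpoint reached:
  node 0: [-6,6]
  node 1: [-6,6]
  node 2: [-4,6]
  node 3: [-6,6]
  node 4: [-6,6]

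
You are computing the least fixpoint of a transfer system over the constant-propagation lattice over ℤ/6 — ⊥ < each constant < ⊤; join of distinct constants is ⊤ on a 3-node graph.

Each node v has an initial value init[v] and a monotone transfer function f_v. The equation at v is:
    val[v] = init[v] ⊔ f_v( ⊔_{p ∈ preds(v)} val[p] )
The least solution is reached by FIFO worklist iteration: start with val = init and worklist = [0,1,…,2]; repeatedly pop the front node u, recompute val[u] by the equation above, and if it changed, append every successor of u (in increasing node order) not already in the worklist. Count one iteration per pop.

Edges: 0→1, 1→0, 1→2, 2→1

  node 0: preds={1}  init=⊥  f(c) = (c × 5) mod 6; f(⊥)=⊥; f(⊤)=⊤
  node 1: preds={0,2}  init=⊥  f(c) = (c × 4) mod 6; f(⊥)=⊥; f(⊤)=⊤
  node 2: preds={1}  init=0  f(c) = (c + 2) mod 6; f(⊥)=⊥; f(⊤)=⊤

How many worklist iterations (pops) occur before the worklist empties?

8

Worklist (8 pops):
  #1 pop 0: in=⊥ → ⊥ (no change)
  #2 pop 1: in=0 → 0 (was ⊥); enqueue [0]
  #3 pop 2: in=0 → ⊤ (was 0); enqueue [1]
  #4 pop 0: in=0 → 0 (was ⊥); enqueue []
  #5 pop 1: in=⊤ → ⊤ (was 0); enqueue [0,2]
  #6 pop 0: in=⊤ → ⊤ (was 0); enqueue [1]
  #7 pop 2: in=⊤ → ⊤ (no change)
  #8 pop 1: in=⊤ → ⊤ (no change)

Fixpoint:
  val[0] = ⊤
  val[1] = ⊤
  val[2] = ⊤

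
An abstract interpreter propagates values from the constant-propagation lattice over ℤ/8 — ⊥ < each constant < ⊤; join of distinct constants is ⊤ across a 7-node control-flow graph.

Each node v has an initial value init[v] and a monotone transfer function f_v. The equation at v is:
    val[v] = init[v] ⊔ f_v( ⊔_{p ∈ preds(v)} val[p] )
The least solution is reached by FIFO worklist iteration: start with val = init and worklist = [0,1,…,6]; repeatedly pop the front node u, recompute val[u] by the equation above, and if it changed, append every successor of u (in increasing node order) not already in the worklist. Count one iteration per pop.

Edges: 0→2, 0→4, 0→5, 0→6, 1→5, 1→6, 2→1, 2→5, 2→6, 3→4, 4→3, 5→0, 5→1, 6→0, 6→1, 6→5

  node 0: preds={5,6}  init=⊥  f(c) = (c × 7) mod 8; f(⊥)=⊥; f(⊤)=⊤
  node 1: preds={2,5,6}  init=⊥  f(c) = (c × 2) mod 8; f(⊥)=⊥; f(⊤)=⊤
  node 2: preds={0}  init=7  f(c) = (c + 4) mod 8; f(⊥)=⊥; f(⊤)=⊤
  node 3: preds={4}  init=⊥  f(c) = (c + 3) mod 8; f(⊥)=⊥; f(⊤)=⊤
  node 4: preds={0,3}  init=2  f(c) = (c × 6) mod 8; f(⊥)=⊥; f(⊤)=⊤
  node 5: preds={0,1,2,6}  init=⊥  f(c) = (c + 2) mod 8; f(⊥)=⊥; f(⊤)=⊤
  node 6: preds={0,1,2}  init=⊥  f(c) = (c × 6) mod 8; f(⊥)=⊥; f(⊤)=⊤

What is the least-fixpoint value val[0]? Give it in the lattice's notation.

⊤

Trace (16 dequeues):
  [1] u=0 | in ⊥ | out ⊥ | ==
  [2] u=1 | in 7 | out 6 | prev ⊥ | push {}
  [3] u=2 | in ⊥ | out 7 | ==
  [4] u=3 | in 2 | out 5 | prev ⊥ | push {}
  [5] u=4 | in 5 | out ⊤ | prev 2 | push {3}
  [6] u=5 | in ⊤ | out ⊤ | prev ⊥ | push {0,1}
  [7] u=6 | in ⊤ | out ⊤ | prev ⊥ | push {5}
  [8] u=3 | in ⊤ | out ⊤ | prev 5 | push {4}
  [9] u=0 | in ⊤ | out ⊤ | prev ⊥ | push {2,6}
  [10] u=1 | in ⊤ | out ⊤ | prev 6 | push {}
  [11] u=5 | in ⊤ | out ⊤ | ==
  [12] u=4 | in ⊤ | out ⊤ | ==
  [13] u=2 | in ⊤ | out ⊤ | prev 7 | push {1,5}
  [14] u=6 | in ⊤ | out ⊤ | ==
  [15] u=1 | in ⊤ | out ⊤ | ==
  [16] u=5 | in ⊤ | out ⊤ | ==

Converged values:
  [0] ⊤
  [1] ⊤
  [2] ⊤
  [3] ⊤
  [4] ⊤
  [5] ⊤
  [6] ⊤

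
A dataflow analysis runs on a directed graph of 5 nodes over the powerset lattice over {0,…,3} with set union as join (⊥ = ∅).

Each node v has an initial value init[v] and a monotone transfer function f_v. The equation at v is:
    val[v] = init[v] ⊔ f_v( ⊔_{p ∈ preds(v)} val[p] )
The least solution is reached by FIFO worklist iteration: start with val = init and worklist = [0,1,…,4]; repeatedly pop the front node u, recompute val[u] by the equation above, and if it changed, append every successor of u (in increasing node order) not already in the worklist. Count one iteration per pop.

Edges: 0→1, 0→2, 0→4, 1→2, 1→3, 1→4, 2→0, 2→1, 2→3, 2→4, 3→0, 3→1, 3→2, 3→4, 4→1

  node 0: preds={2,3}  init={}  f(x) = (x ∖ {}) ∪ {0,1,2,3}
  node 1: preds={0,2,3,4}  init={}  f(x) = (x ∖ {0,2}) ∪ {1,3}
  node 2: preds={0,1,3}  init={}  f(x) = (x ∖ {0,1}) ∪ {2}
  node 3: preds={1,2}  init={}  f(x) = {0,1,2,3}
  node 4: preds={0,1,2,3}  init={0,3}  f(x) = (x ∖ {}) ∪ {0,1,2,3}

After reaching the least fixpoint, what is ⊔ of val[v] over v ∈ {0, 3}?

{0,1,2,3}

Iteration log — 8 steps:
  step 1. node 0  ⊔preds={}  new={0,1,2,3}  old={}  +wl: 
  step 2. node 1  ⊔preds={0,1,2,3}  new={1,3}  old={}  +wl: 
  step 3. node 2  ⊔preds={0,1,2,3}  new={2,3}  old={}  +wl: 0,1
  step 4. node 3  ⊔preds={1,2,3}  new={0,1,2,3}  old={}  +wl: 2
  step 5. node 4  ⊔preds={0,1,2,3}  new={0,1,2,3}  old={0,3}  +wl: 
  step 6. node 0  ⊔preds={0,1,2,3}  new={0,1,2,3}  stable
  step 7. node 1  ⊔preds={0,1,2,3}  new={1,3}  stable
  step 8. node 2  ⊔preds={0,1,2,3}  new={2,3}  stable

Least fixpoint reached:
  node 0: {0,1,2,3}
  node 1: {1,3}
  node 2: {2,3}
  node 3: {0,1,2,3}
  node 4: {0,1,2,3}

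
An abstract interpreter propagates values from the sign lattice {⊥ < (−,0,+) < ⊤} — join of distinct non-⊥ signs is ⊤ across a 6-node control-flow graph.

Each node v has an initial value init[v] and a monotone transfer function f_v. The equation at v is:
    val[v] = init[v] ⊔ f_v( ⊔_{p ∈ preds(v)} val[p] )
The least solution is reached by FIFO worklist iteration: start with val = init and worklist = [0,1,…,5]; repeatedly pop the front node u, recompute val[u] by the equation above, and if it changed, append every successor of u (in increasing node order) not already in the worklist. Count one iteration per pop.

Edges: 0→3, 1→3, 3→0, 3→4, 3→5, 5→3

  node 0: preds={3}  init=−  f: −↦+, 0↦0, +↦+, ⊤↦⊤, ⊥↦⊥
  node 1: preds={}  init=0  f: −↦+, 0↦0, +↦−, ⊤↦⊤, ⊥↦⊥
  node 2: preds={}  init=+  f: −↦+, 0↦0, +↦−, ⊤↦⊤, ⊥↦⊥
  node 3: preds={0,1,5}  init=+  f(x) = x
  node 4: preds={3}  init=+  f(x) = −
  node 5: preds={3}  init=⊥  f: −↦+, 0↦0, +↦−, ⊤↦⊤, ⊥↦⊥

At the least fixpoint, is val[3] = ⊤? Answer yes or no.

yes

Trace (8 dequeues):
  [1] u=0 | in + | out ⊤ | prev − | push {}
  [2] u=1 | in ⊥ | out 0 | ==
  [3] u=2 | in ⊥ | out + | ==
  [4] u=3 | in ⊤ | out ⊤ | prev + | push {0}
  [5] u=4 | in ⊤ | out ⊤ | prev + | push {}
  [6] u=5 | in ⊤ | out ⊤ | prev ⊥ | push {3}
  [7] u=0 | in ⊤ | out ⊤ | ==
  [8] u=3 | in ⊤ | out ⊤ | ==

Converged values:
  [0] ⊤
  [1] 0
  [2] +
  [3] ⊤
  [4] ⊤
  [5] ⊤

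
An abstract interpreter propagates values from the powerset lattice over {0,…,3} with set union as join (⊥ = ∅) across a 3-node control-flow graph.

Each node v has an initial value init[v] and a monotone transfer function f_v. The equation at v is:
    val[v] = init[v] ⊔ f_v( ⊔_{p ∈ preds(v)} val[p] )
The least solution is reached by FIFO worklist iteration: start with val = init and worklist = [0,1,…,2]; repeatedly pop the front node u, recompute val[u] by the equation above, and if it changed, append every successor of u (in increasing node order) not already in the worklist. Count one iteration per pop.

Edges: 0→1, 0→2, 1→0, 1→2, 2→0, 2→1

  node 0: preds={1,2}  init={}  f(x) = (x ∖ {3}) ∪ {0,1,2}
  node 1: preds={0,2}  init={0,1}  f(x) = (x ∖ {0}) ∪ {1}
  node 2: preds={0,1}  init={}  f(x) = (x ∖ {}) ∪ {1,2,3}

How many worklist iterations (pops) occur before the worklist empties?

Iteration log — 7 steps:
  step 1. node 0  ⊔preds={0,1}  new={0,1,2}  old={}  +wl: 
  step 2. node 1  ⊔preds={0,1,2}  new={0,1,2}  old={0,1}  +wl: 0
  step 3. node 2  ⊔preds={0,1,2}  new={0,1,2,3}  old={}  +wl: 1
  step 4. node 0  ⊔preds={0,1,2,3}  new={0,1,2}  stable
  step 5. node 1  ⊔preds={0,1,2,3}  new={0,1,2,3}  old={0,1,2}  +wl: 0,2
  step 6. node 0  ⊔preds={0,1,2,3}  new={0,1,2}  stable
  step 7. node 2  ⊔preds={0,1,2,3}  new={0,1,2,3}  stable

Least fixpoint reached:
  node 0: {0,1,2}
  node 1: {0,1,2,3}
  node 2: {0,1,2,3}

7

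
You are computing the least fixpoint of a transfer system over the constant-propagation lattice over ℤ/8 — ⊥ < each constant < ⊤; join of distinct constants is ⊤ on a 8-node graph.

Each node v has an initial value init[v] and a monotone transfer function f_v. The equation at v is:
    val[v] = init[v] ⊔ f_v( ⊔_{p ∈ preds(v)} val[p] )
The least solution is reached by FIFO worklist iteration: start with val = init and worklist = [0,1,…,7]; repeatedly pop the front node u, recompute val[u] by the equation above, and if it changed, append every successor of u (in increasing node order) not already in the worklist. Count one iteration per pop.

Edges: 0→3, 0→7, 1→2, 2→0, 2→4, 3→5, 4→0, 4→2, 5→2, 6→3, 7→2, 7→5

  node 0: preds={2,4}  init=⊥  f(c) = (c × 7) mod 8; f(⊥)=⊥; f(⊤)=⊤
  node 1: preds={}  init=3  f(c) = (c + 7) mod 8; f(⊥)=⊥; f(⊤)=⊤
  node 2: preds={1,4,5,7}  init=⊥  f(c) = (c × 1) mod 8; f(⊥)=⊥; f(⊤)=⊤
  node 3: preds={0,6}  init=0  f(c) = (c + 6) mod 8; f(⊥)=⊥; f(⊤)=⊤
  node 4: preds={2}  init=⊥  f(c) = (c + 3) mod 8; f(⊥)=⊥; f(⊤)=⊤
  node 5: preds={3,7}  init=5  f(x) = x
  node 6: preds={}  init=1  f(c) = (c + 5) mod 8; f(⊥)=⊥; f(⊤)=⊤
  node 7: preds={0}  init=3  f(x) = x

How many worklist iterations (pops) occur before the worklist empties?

14

Worklist (14 pops):
  #1 pop 0: in=⊥ → ⊥ (no change)
  #2 pop 1: in=⊥ → 3 (no change)
  #3 pop 2: in=⊤ → ⊤ (was ⊥); enqueue [0]
  #4 pop 3: in=1 → ⊤ (was 0); enqueue []
  #5 pop 4: in=⊤ → ⊤ (was ⊥); enqueue [2]
  #6 pop 5: in=⊤ → ⊤ (was 5); enqueue []
  #7 pop 6: in=⊥ → 1 (no change)
  #8 pop 7: in=⊥ → 3 (no change)
  #9 pop 0: in=⊤ → ⊤ (was ⊥); enqueue [3,7]
  #10 pop 2: in=⊤ → ⊤ (no change)
  #11 pop 3: in=⊤ → ⊤ (no change)
  #12 pop 7: in=⊤ → ⊤ (was 3); enqueue [2,5]
  #13 pop 2: in=⊤ → ⊤ (no change)
  #14 pop 5: in=⊤ → ⊤ (no change)

Fixpoint:
  val[0] = ⊤
  val[1] = 3
  val[2] = ⊤
  val[3] = ⊤
  val[4] = ⊤
  val[5] = ⊤
  val[6] = 1
  val[7] = ⊤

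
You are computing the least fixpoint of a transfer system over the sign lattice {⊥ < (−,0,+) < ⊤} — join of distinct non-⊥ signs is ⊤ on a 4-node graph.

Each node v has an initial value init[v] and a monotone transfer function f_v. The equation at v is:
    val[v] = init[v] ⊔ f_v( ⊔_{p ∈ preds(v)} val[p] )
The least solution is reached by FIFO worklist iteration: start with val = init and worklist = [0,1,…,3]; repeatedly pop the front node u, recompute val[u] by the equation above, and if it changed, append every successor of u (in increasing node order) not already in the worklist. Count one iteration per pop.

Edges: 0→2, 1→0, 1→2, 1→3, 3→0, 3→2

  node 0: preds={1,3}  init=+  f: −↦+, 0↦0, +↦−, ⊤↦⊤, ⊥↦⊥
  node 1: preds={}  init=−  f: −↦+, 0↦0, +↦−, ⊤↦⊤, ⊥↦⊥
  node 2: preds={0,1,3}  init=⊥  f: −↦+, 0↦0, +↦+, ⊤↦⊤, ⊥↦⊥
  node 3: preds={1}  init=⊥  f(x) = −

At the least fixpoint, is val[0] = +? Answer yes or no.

Worklist (6 pops):
  #1 pop 0: in=− → + (no change)
  #2 pop 1: in=⊥ → − (no change)
  #3 pop 2: in=⊤ → ⊤ (was ⊥); enqueue []
  #4 pop 3: in=− → − (was ⊥); enqueue [0,2]
  #5 pop 0: in=− → + (no change)
  #6 pop 2: in=⊤ → ⊤ (no change)

Fixpoint:
  val[0] = +
  val[1] = −
  val[2] = ⊤
  val[3] = −

yes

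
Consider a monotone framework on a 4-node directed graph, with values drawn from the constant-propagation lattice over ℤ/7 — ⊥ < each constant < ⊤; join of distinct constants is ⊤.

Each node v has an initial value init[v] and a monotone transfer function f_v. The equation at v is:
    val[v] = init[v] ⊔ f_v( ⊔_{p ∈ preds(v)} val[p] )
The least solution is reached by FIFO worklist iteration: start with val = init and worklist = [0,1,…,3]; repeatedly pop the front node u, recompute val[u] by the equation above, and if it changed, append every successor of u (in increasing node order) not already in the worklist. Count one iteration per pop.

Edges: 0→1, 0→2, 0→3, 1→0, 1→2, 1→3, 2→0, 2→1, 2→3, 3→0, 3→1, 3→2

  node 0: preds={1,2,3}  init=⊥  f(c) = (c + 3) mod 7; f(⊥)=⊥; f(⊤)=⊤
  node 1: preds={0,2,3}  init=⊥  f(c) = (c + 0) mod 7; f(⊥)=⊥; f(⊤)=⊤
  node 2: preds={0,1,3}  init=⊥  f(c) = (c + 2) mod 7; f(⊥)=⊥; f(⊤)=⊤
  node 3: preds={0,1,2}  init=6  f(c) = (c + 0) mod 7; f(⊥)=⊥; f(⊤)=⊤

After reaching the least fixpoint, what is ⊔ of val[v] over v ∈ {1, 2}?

⊤

Trace (8 dequeues):
  [1] u=0 | in 6 | out 2 | prev ⊥ | push {}
  [2] u=1 | in ⊤ | out ⊤ | prev ⊥ | push {0}
  [3] u=2 | in ⊤ | out ⊤ | prev ⊥ | push {1}
  [4] u=3 | in ⊤ | out ⊤ | prev 6 | push {2}
  [5] u=0 | in ⊤ | out ⊤ | prev 2 | push {3}
  [6] u=1 | in ⊤ | out ⊤ | ==
  [7] u=2 | in ⊤ | out ⊤ | ==
  [8] u=3 | in ⊤ | out ⊤ | ==

Converged values:
  [0] ⊤
  [1] ⊤
  [2] ⊤
  [3] ⊤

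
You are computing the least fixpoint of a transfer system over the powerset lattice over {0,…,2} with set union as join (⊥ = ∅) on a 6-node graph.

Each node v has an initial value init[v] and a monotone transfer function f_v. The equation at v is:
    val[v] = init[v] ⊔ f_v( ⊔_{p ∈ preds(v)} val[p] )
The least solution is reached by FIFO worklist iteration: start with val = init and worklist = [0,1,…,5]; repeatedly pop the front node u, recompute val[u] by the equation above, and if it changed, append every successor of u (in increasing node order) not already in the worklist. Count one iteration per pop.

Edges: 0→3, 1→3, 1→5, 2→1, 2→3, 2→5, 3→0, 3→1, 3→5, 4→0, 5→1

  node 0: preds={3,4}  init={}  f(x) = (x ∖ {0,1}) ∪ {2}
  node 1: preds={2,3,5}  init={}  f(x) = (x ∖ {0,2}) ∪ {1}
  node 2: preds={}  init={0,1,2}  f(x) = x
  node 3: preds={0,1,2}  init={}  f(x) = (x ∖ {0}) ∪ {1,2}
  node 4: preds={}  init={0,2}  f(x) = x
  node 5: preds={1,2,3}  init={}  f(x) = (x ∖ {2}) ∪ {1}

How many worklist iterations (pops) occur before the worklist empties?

Iteration log — 8 steps:
  step 1. node 0  ⊔preds={0,2}  new={2}  old={}  +wl: 
  step 2. node 1  ⊔preds={0,1,2}  new={1}  old={}  +wl: 
  step 3. node 2  ⊔preds={}  new={0,1,2}  stable
  step 4. node 3  ⊔preds={0,1,2}  new={1,2}  old={}  +wl: 0,1
  step 5. node 4  ⊔preds={}  new={0,2}  stable
  step 6. node 5  ⊔preds={0,1,2}  new={0,1}  old={}  +wl: 
  step 7. node 0  ⊔preds={0,1,2}  new={2}  stable
  step 8. node 1  ⊔preds={0,1,2}  new={1}  stable

Least fixpoint reached:
  node 0: {2}
  node 1: {1}
  node 2: {0,1,2}
  node 3: {1,2}
  node 4: {0,2}
  node 5: {0,1}

8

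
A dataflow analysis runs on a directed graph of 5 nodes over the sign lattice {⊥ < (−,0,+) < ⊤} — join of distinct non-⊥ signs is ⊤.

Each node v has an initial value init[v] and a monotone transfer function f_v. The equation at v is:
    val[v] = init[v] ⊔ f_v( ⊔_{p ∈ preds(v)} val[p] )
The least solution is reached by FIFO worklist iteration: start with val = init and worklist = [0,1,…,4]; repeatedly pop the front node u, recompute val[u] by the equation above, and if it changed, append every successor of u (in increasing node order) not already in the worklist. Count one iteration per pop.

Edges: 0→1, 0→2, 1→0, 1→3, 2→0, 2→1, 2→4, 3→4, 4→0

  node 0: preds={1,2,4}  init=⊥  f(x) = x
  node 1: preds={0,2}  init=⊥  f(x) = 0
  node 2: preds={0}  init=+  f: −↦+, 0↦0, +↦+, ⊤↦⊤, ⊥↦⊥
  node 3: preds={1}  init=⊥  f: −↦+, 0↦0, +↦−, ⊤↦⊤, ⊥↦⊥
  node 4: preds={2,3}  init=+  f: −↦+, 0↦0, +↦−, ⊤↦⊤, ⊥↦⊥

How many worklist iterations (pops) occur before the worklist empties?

11

Worklist (11 pops):
  #1 pop 0: in=+ → + (was ⊥); enqueue []
  #2 pop 1: in=+ → 0 (was ⊥); enqueue [0]
  #3 pop 2: in=+ → + (no change)
  #4 pop 3: in=0 → 0 (was ⊥); enqueue []
  #5 pop 4: in=⊤ → ⊤ (was +); enqueue []
  #6 pop 0: in=⊤ → ⊤ (was +); enqueue [1,2]
  #7 pop 1: in=⊤ → 0 (no change)
  #8 pop 2: in=⊤ → ⊤ (was +); enqueue [0,1,4]
  #9 pop 0: in=⊤ → ⊤ (no change)
  #10 pop 1: in=⊤ → 0 (no change)
  #11 pop 4: in=⊤ → ⊤ (no change)

Fixpoint:
  val[0] = ⊤
  val[1] = 0
  val[2] = ⊤
  val[3] = 0
  val[4] = ⊤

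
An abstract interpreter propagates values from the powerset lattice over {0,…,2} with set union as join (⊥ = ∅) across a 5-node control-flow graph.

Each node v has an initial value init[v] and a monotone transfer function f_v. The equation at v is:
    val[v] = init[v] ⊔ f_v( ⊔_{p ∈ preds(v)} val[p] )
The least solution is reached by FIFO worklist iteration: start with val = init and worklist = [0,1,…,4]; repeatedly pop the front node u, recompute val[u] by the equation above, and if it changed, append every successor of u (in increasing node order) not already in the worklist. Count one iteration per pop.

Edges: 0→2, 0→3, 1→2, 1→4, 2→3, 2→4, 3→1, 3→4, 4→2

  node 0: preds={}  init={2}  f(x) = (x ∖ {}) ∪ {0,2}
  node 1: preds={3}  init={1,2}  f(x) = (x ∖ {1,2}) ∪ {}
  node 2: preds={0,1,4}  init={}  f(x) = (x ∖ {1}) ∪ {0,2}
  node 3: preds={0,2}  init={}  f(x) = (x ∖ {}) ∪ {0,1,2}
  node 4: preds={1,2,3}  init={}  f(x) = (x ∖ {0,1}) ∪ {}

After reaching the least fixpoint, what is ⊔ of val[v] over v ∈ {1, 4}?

{0,1,2}

Trace (8 dequeues):
  [1] u=0 | in {} | out {0,2} | prev {2} | push {}
  [2] u=1 | in {} | out {1,2} | ==
  [3] u=2 | in {0,1,2} | out {0,2} | prev {} | push {}
  [4] u=3 | in {0,2} | out {0,1,2} | prev {} | push {1}
  [5] u=4 | in {0,1,2} | out {2} | prev {} | push {2}
  [6] u=1 | in {0,1,2} | out {0,1,2} | prev {1,2} | push {4}
  [7] u=2 | in {0,1,2} | out {0,2} | ==
  [8] u=4 | in {0,1,2} | out {2} | ==

Converged values:
  [0] {0,2}
  [1] {0,1,2}
  [2] {0,2}
  [3] {0,1,2}
  [4] {2}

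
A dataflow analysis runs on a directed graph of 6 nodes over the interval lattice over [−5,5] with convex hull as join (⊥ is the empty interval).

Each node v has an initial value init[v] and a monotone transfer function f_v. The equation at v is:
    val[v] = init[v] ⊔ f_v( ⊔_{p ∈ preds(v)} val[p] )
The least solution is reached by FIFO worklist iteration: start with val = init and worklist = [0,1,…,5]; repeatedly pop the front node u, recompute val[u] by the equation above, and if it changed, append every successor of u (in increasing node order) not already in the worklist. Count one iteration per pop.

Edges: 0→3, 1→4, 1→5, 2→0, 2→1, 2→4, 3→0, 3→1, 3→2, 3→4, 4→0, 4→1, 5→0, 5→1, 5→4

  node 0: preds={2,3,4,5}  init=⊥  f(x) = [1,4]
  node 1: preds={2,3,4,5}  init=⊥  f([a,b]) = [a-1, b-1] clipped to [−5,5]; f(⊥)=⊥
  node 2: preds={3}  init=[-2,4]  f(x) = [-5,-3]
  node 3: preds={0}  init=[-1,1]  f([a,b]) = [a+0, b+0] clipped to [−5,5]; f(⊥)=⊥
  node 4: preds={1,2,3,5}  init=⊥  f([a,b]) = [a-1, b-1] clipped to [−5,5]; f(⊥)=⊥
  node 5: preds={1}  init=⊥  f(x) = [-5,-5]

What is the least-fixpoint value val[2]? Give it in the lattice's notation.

Iteration log — 11 steps:
  step 1. node 0  ⊔preds=[-2,4]  new=[1,4]  old=⊥  +wl: 
  step 2. node 1  ⊔preds=[-2,4]  new=[-3,3]  old=⊥  +wl: 
  step 3. node 2  ⊔preds=[-1,1]  new=[-5,4]  old=[-2,4]  +wl: 0,1
  step 4. node 3  ⊔preds=[1,4]  new=[-1,4]  old=[-1,1]  +wl: 2
  step 5. node 4  ⊔preds=[-5,4]  new=[-5,3]  old=⊥  +wl: 
  step 6. node 5  ⊔preds=[-3,3]  new=[-5,-5]  old=⊥  +wl: 4
  step 7. node 0  ⊔preds=[-5,4]  new=[1,4]  stable
  step 8. node 1  ⊔preds=[-5,4]  new=[-5,3]  old=[-3,3]  +wl: 5
  step 9. node 2  ⊔preds=[-1,4]  new=[-5,4]  stable
  step 10. node 4  ⊔preds=[-5,4]  new=[-5,3]  stable
  step 11. node 5  ⊔preds=[-5,3]  new=[-5,-5]  stable

Least fixpoint reached:
  node 0: [1,4]
  node 1: [-5,3]
  node 2: [-5,4]
  node 3: [-1,4]
  node 4: [-5,3]
  node 5: [-5,-5]

[-5,4]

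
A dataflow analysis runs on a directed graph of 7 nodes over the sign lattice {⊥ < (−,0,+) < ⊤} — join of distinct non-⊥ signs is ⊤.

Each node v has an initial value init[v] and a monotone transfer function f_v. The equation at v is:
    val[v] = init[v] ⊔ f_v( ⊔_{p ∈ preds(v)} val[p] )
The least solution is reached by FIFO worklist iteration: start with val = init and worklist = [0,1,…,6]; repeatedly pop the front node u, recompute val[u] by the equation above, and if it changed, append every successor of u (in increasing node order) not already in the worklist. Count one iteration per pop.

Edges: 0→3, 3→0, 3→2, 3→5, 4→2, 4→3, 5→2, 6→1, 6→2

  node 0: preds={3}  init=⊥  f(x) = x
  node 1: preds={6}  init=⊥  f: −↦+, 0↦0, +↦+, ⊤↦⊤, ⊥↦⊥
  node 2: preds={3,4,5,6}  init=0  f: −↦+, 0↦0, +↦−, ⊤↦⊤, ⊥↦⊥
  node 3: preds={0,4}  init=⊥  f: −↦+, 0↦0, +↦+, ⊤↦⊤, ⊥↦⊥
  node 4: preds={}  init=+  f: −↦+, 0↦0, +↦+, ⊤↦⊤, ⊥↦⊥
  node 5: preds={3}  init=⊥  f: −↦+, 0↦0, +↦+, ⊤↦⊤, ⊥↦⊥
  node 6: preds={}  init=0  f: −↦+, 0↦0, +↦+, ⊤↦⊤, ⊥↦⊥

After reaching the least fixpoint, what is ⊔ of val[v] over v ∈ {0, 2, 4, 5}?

Iteration log — 10 steps:
  step 1. node 0  ⊔preds=⊥  new=⊥  stable
  step 2. node 1  ⊔preds=0  new=0  old=⊥  +wl: 
  step 3. node 2  ⊔preds=⊤  new=⊤  old=0  +wl: 
  step 4. node 3  ⊔preds=+  new=+  old=⊥  +wl: 0,2
  step 5. node 4  ⊔preds=⊥  new=+  stable
  step 6. node 5  ⊔preds=+  new=+  old=⊥  +wl: 
  step 7. node 6  ⊔preds=⊥  new=0  stable
  step 8. node 0  ⊔preds=+  new=+  old=⊥  +wl: 3
  step 9. node 2  ⊔preds=⊤  new=⊤  stable
  step 10. node 3  ⊔preds=+  new=+  stable

Least fixpoint reached:
  node 0: +
  node 1: 0
  node 2: ⊤
  node 3: +
  node 4: +
  node 5: +
  node 6: 0

⊤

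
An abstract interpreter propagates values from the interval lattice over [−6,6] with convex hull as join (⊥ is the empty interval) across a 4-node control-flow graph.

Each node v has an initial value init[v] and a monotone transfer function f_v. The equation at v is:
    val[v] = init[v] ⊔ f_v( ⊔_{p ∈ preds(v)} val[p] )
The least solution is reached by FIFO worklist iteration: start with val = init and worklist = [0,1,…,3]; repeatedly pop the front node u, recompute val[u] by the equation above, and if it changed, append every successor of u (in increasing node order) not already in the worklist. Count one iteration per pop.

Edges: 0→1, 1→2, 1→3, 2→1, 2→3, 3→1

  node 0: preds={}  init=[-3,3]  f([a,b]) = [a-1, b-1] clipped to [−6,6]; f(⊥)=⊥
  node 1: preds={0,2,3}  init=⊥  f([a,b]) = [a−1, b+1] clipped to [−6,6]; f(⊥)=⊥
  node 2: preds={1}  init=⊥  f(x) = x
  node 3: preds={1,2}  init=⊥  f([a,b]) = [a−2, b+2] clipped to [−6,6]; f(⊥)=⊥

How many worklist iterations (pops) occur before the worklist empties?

8

Trace (8 dequeues):
  [1] u=0 | in ⊥ | out [-3,3] | ==
  [2] u=1 | in [-3,3] | out [-4,4] | prev ⊥ | push {}
  [3] u=2 | in [-4,4] | out [-4,4] | prev ⊥ | push {1}
  [4] u=3 | in [-4,4] | out [-6,6] | prev ⊥ | push {}
  [5] u=1 | in [-6,6] | out [-6,6] | prev [-4,4] | push {2,3}
  [6] u=2 | in [-6,6] | out [-6,6] | prev [-4,4] | push {1}
  [7] u=3 | in [-6,6] | out [-6,6] | ==
  [8] u=1 | in [-6,6] | out [-6,6] | ==

Converged values:
  [0] [-3,3]
  [1] [-6,6]
  [2] [-6,6]
  [3] [-6,6]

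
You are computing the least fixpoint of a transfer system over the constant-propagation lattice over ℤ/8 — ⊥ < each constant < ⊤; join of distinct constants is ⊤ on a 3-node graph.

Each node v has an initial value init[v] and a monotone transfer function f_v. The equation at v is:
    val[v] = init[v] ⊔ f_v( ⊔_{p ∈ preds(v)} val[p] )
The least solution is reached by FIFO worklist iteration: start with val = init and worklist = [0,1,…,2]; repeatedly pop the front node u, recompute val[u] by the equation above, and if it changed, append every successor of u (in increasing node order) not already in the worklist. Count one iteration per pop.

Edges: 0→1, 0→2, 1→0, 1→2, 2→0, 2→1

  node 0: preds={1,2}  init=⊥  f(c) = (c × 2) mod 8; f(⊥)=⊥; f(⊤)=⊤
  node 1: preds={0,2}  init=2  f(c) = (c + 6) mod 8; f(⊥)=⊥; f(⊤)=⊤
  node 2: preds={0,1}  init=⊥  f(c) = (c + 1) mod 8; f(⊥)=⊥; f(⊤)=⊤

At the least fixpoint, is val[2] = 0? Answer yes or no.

no

Trace (7 dequeues):
  [1] u=0 | in 2 | out 4 | prev ⊥ | push {}
  [2] u=1 | in 4 | out 2 | ==
  [3] u=2 | in ⊤ | out ⊤ | prev ⊥ | push {0,1}
  [4] u=0 | in ⊤ | out ⊤ | prev 4 | push {2}
  [5] u=1 | in ⊤ | out ⊤ | prev 2 | push {0}
  [6] u=2 | in ⊤ | out ⊤ | ==
  [7] u=0 | in ⊤ | out ⊤ | ==

Converged values:
  [0] ⊤
  [1] ⊤
  [2] ⊤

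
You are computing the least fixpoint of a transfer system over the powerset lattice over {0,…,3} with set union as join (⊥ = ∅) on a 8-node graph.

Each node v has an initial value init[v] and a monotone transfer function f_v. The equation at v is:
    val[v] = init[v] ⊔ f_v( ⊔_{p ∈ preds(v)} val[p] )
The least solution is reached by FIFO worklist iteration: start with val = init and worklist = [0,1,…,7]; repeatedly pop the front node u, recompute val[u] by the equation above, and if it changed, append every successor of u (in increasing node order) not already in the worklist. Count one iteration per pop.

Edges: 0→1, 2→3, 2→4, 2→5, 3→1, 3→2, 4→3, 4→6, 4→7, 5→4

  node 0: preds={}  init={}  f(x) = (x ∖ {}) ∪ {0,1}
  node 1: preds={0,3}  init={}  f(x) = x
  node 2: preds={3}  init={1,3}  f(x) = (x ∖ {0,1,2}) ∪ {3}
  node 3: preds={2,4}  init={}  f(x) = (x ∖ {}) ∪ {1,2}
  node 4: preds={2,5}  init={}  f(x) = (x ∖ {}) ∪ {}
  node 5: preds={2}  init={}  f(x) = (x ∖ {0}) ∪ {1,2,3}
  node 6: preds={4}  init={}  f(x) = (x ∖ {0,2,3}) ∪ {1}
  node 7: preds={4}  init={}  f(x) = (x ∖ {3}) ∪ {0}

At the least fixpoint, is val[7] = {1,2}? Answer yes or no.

no

Iteration log — 15 steps:
  step 1. node 0  ⊔preds={}  new={0,1}  old={}  +wl: 
  step 2. node 1  ⊔preds={0,1}  new={0,1}  old={}  +wl: 
  step 3. node 2  ⊔preds={}  new={1,3}  stable
  step 4. node 3  ⊔preds={1,3}  new={1,2,3}  old={}  +wl: 1,2
  step 5. node 4  ⊔preds={1,3}  new={1,3}  old={}  +wl: 3
  step 6. node 5  ⊔preds={1,3}  new={1,2,3}  old={}  +wl: 4
  step 7. node 6  ⊔preds={1,3}  new={1}  old={}  +wl: 
  step 8. node 7  ⊔preds={1,3}  new={0,1}  old={}  +wl: 
  step 9. node 1  ⊔preds={0,1,2,3}  new={0,1,2,3}  old={0,1}  +wl: 
  step 10. node 2  ⊔preds={1,2,3}  new={1,3}  stable
  step 11. node 3  ⊔preds={1,3}  new={1,2,3}  stable
  step 12. node 4  ⊔preds={1,2,3}  new={1,2,3}  old={1,3}  +wl: 3,6,7
  step 13. node 3  ⊔preds={1,2,3}  new={1,2,3}  stable
  step 14. node 6  ⊔preds={1,2,3}  new={1}  stable
  step 15. node 7  ⊔preds={1,2,3}  new={0,1,2}  old={0,1}  +wl: 

Least fixpoint reached:
  node 0: {0,1}
  node 1: {0,1,2,3}
  node 2: {1,3}
  node 3: {1,2,3}
  node 4: {1,2,3}
  node 5: {1,2,3}
  node 6: {1}
  node 7: {0,1,2}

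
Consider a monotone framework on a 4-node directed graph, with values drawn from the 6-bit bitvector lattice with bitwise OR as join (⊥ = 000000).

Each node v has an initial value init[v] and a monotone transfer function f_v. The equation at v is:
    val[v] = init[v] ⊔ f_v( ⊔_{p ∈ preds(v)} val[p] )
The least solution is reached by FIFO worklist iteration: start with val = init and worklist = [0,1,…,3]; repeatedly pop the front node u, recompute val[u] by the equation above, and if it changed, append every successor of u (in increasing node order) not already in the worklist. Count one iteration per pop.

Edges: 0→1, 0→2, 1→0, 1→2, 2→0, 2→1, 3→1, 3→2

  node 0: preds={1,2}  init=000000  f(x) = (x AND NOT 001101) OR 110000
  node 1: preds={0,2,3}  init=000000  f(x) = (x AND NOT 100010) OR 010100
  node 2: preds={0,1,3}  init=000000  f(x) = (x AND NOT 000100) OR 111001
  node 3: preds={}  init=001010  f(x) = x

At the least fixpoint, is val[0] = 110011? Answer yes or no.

Trace (8 dequeues):
  [1] u=0 | in 000000 | out 110000 | prev 000000 | push {}
  [2] u=1 | in 111010 | out 011100 | prev 000000 | push {0}
  [3] u=2 | in 111110 | out 111011 | prev 000000 | push {1}
  [4] u=3 | in 000000 | out 001010 | ==
  [5] u=0 | in 111111 | out 110010 | prev 110000 | push {2}
  [6] u=1 | in 111011 | out 011101 | prev 011100 | push {0}
  [7] u=2 | in 111111 | out 111011 | ==
  [8] u=0 | in 111111 | out 110010 | ==

Converged values:
  [0] 110010
  [1] 011101
  [2] 111011
  [3] 001010

no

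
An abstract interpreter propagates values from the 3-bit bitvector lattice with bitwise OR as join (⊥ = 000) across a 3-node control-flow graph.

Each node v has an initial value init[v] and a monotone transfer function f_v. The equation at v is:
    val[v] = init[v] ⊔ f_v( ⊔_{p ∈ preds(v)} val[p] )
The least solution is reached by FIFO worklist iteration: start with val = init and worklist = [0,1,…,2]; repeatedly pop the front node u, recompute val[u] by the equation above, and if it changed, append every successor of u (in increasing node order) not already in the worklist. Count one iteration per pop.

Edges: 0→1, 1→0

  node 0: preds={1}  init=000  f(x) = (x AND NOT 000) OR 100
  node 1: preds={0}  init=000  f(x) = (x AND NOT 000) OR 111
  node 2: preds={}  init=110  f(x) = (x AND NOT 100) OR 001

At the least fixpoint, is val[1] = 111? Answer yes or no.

yes

Worklist (5 pops):
  #1 pop 0: in=000 → 100 (was 000); enqueue []
  #2 pop 1: in=100 → 111 (was 000); enqueue [0]
  #3 pop 2: in=000 → 111 (was 110); enqueue []
  #4 pop 0: in=111 → 111 (was 100); enqueue [1]
  #5 pop 1: in=111 → 111 (no change)

Fixpoint:
  val[0] = 111
  val[1] = 111
  val[2] = 111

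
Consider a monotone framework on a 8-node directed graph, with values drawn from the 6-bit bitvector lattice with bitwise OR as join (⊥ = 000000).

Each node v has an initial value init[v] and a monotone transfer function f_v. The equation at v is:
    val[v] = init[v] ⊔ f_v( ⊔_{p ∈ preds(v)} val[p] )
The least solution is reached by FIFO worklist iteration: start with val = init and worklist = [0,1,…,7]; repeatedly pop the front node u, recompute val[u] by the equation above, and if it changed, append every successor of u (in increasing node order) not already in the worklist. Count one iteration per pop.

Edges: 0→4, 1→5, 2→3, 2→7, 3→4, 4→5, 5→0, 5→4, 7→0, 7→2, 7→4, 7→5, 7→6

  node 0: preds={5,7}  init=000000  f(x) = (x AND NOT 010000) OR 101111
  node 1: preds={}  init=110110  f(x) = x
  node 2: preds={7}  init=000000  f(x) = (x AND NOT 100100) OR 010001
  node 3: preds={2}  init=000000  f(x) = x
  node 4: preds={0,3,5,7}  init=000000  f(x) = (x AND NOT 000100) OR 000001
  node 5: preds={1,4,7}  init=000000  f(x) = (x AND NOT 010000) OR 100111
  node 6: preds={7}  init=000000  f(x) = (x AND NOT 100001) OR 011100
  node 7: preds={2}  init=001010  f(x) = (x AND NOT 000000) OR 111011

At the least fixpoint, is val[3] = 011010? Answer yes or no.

no

Iteration log — 13 steps:
  step 1. node 0  ⊔preds=001010  new=101111  old=000000  +wl: 
  step 2. node 1  ⊔preds=000000  new=110110  stable
  step 3. node 2  ⊔preds=001010  new=011011  old=000000  +wl: 
  step 4. node 3  ⊔preds=011011  new=011011  old=000000  +wl: 
  step 5. node 4  ⊔preds=111111  new=111011  old=000000  +wl: 
  step 6. node 5  ⊔preds=111111  new=101111  old=000000  +wl: 0,4
  step 7. node 6  ⊔preds=001010  new=011110  old=000000  +wl: 
  step 8. node 7  ⊔preds=011011  new=111011  old=001010  +wl: 2,5,6
  step 9. node 0  ⊔preds=111111  new=101111  stable
  step 10. node 4  ⊔preds=111111  new=111011  stable
  step 11. node 2  ⊔preds=111011  new=011011  stable
  step 12. node 5  ⊔preds=111111  new=101111  stable
  step 13. node 6  ⊔preds=111011  new=011110  stable

Least fixpoint reached:
  node 0: 101111
  node 1: 110110
  node 2: 011011
  node 3: 011011
  node 4: 111011
  node 5: 101111
  node 6: 011110
  node 7: 111011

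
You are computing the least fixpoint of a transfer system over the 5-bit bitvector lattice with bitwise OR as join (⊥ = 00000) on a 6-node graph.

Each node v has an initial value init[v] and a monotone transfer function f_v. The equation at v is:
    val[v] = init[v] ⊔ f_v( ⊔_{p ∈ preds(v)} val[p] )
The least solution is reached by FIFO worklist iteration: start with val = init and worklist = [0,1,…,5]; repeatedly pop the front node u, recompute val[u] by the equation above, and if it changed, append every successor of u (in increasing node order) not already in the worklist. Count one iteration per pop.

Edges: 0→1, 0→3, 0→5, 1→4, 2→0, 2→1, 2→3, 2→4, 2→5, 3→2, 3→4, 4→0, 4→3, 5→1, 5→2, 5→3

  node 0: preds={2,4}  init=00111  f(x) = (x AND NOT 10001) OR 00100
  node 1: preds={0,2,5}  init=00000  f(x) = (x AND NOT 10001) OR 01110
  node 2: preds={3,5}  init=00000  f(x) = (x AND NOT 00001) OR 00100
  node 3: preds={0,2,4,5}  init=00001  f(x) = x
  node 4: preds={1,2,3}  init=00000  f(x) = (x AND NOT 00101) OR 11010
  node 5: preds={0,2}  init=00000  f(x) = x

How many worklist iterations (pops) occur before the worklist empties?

Trace (23 dequeues):
  [1] u=0 | in 00000 | out 00111 | ==
  [2] u=1 | in 00111 | out 01110 | prev 00000 | push {}
  [3] u=2 | in 00001 | out 00100 | prev 00000 | push {0,1}
  [4] u=3 | in 00111 | out 00111 | prev 00001 | push {2}
  [5] u=4 | in 01111 | out 11010 | prev 00000 | push {3}
  [6] u=5 | in 00111 | out 00111 | prev 00000 | push {}
  [7] u=0 | in 11110 | out 01111 | prev 00111 | push {5}
  [8] u=1 | in 01111 | out 01110 | ==
  [9] u=2 | in 00111 | out 00110 | prev 00100 | push {0,1,4}
  [10] u=3 | in 11111 | out 11111 | prev 00111 | push {2}
  [11] u=5 | in 01111 | out 01111 | prev 00111 | push {3}
  [12] u=0 | in 11110 | out 01111 | ==
  [13] u=1 | in 01111 | out 01110 | ==
  [14] u=4 | in 11111 | out 11010 | ==
  [15] u=2 | in 11111 | out 11110 | prev 00110 | push {0,1,4,5}
  [16] u=3 | in 11111 | out 11111 | ==
  [17] u=0 | in 11110 | out 01111 | ==
  [18] u=1 | in 11111 | out 01110 | ==
  [19] u=4 | in 11111 | out 11010 | ==
  [20] u=5 | in 11111 | out 11111 | prev 01111 | push {1,2,3}
  [21] u=1 | in 11111 | out 01110 | ==
  [22] u=2 | in 11111 | out 11110 | ==
  [23] u=3 | in 11111 | out 11111 | ==

Converged values:
  [0] 01111
  [1] 01110
  [2] 11110
  [3] 11111
  [4] 11010
  [5] 11111

23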